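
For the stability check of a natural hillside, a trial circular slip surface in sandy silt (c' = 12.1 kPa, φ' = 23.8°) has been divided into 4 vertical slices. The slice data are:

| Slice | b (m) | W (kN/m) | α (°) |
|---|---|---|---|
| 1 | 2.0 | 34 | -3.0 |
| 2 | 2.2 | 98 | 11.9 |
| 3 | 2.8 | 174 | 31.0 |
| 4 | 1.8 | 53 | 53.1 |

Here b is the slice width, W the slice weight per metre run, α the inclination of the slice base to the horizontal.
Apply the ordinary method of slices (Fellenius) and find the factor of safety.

Ordinary method of slices: FS = Σ[c'·Δl_i + (W_i cosα_i)·tanφ'] / Σ W_i sinα_i, with Δl_i = b_i / cosα_i.
Slice 1: Δl = 2.0/cos(-3.0°) = 2.003 m; N'_1 = 34·cos(-3.0°) = 34.0; c'Δl = 24.23; W sinα = -1.8
Slice 2: Δl = 2.2/cos11.9° = 2.248 m; N'_2 = 98·cos11.9° = 95.9; c'Δl = 27.20; W sinα = 20.2
Slice 3: Δl = 2.8/cos31.0° = 3.267 m; N'_3 = 174·cos31.0° = 149.1; c'Δl = 39.53; W sinα = 89.6
Slice 4: Δl = 1.8/cos53.1° = 2.998 m; N'_4 = 53·cos53.1° = 31.8; c'Δl = 36.27; W sinα = 42.4
Σc'Δl = 127.2 kN/m; ΣN' = 310.8 kN/m; ΣW sinα = 150.4 kN/m
Resisting = 127.2 + 310.8·tan23.8° = 127.2 + 137.1 = 264.3 kN/m
FS = 264.3 / 150.4 = 1.757

FS = 1.76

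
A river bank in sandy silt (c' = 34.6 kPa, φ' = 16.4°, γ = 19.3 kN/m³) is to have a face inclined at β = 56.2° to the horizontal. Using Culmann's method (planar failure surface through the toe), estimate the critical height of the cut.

Culmann's analysis gives the critical failure plane at α_cr = (β + φ')/2 = (56.2 + 16.4)/2 = 36.3°, and the critical height
H_c = (4c'/γ) · sinβ cosφ' / [1 − cos(β − φ')]
    = (4·34.6/19.3) · sin56.2°·cos16.4° / [1 − cos(39.8°)]
    = 7.171 · 0.8310·0.9593 / [1 − 0.7683]
    = 7.171 · 0.7972 / 0.2317
    = 24.67 m

H_c = 24.67 m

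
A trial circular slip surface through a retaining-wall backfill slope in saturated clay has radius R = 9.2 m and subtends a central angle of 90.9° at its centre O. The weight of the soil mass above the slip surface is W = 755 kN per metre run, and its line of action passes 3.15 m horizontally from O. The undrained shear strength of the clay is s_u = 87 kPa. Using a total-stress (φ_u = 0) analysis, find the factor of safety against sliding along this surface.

Taking moments about the centre O, the resisting moment is provided by the undrained shear strength acting along the arc:
Arc length L_a = R·θ = 9.2·(90.9°·π/180) = 9.2·1.5865 = 14.60 m
M_R = s_u·L_a·R = 87·14.60·9.2 = 11682.5 kN·m/m
M_D = W·d = 755·3.15 = 2378.2 kN·m/m
FS = M_R / M_D = 11682.5 / 2378.2 = 4.912

FS = 4.91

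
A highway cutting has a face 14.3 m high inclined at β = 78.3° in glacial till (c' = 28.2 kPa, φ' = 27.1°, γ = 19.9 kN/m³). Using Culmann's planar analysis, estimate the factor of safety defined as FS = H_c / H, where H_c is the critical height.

FS = 0.93

H_c = (4c'/γ) · sinβ cosφ' / [1 − cos(β − φ')]
    = (4·28.2/19.9) · sin78.3°·cos27.1° / [1 − cos51.2°]
    = 5.668 · 0.8717 / 0.3734 = 13.23 m
FS = H_c / H = 13.23 / 14.3 = 0.925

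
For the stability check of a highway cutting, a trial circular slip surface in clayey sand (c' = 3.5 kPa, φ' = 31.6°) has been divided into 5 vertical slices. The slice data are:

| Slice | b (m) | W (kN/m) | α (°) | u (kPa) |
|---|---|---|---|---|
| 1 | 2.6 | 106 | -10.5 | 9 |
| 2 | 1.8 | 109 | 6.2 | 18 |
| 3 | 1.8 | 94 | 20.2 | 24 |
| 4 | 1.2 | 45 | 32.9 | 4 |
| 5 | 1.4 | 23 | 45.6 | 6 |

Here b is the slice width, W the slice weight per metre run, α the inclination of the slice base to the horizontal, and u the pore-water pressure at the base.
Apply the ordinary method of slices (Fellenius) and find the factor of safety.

Ordinary method of slices: FS = Σ[c'·Δl_i + (W_i cosα_i − u_i·Δl_i)·tanφ'] / Σ W_i sinα_i, with Δl_i = b_i / cosα_i.
Slice 1: Δl = 2.6/cos(-10.5°) = 2.644 m; N'_1 = 106·cos(-10.5°) − 9·2.644 = 80.4; c'Δl = 9.25; W sinα = -19.3
Slice 2: Δl = 1.8/cos6.2° = 1.811 m; N'_2 = 109·cos6.2° − 18·1.811 = 75.8; c'Δl = 6.34; W sinα = 11.8
Slice 3: Δl = 1.8/cos20.2° = 1.918 m; N'_3 = 94·cos20.2° − 24·1.918 = 42.2; c'Δl = 6.71; W sinα = 32.5
Slice 4: Δl = 1.2/cos32.9° = 1.429 m; N'_4 = 45·cos32.9° − 4·1.429 = 32.1; c'Δl = 5.00; W sinα = 24.4
Slice 5: Δl = 1.4/cos45.6° = 2.001 m; N'_5 = 23·cos45.6° − 6·2.001 = 4.1; c'Δl = 7.00; W sinα = 16.4
Σc'Δl = 34.3 kN/m; ΣN' = 234.5 kN/m; ΣW sinα = 65.8 kN/m
Resisting = 34.3 + 234.5·tan31.6° = 34.3 + 144.3 = 178.6 kN/m
FS = 178.6 / 65.8 = 2.715

FS = 2.71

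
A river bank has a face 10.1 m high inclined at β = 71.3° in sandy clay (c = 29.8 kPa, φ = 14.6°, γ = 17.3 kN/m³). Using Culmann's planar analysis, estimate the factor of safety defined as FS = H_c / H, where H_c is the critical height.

FS = 1.39

H_c = (4c/γ) · sinβ cosφ / [1 − cos(β − φ)]
    = (4·29.8/17.3) · sin71.3°·cos14.6° / [1 − cos56.7°]
    = 6.890 · 0.9166 / 0.4510 = 14.00 m
FS = H_c / H = 14.00 / 10.1 = 1.387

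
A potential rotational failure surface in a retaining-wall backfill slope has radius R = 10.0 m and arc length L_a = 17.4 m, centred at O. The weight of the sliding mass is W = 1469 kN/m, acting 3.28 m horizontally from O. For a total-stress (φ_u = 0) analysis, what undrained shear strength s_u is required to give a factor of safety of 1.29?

FS = s_u·L_a·R / (W·d), so s_u = FS·W·d / (L_a·R).
s_u = 1.29·1469·3.28 / (17.40·10.0) = 6215.6 / 174.00 = 35.72 kPa

s_u = 35.7 kPa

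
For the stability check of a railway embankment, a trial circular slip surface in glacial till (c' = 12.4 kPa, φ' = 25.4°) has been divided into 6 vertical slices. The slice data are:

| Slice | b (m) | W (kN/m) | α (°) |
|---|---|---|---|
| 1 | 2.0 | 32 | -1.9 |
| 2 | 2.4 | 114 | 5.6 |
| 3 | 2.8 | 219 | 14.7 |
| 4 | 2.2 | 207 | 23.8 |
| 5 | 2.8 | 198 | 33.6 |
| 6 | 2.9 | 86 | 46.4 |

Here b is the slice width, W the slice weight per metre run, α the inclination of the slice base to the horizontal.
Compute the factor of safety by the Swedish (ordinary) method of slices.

Ordinary method of slices: FS = Σ[c'·Δl_i + (W_i cosα_i)·tanφ'] / Σ W_i sinα_i, with Δl_i = b_i / cosα_i.
Slice 1: Δl = 2.0/cos(-1.9°) = 2.001 m; N'_1 = 32·cos(-1.9°) = 32.0; c'Δl = 24.81; W sinα = -1.1
Slice 2: Δl = 2.4/cos5.6° = 2.412 m; N'_2 = 114·cos5.6° = 113.5; c'Δl = 29.90; W sinα = 11.1
Slice 3: Δl = 2.8/cos14.7° = 2.895 m; N'_3 = 219·cos14.7° = 211.8; c'Δl = 35.89; W sinα = 55.6
Slice 4: Δl = 2.2/cos23.8° = 2.404 m; N'_4 = 207·cos23.8° = 189.4; c'Δl = 29.82; W sinα = 83.5
Slice 5: Δl = 2.8/cos33.6° = 3.362 m; N'_5 = 198·cos33.6° = 164.9; c'Δl = 41.68; W sinα = 109.6
Slice 6: Δl = 2.9/cos46.4° = 4.205 m; N'_6 = 86·cos46.4° = 59.3; c'Δl = 52.14; W sinα = 62.3
Σc'Δl = 214.3 kN/m; ΣN' = 770.9 kN/m; ΣW sinα = 321.0 kN/m
Resisting = 214.3 + 770.9·tan25.4° = 214.3 + 366.0 = 580.3 kN/m
FS = 580.3 / 321.0 = 1.808

FS = 1.81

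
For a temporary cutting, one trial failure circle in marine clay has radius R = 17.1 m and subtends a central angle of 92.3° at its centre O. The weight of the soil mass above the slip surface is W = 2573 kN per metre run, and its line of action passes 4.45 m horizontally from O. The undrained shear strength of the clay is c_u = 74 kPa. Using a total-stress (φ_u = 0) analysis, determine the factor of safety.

FS = 3.04

Taking moments about the centre O, the resisting moment is provided by the undrained shear strength acting along the arc:
Arc length L_a = R·θ = 17.1·(92.3°·π/180) = 17.1·1.6109 = 27.55 m
M_R = c_u·L_a·R = 74·27.55·17.1 = 34858.0 kN·m/m
M_D = W·d = 2573·4.45 = 11449.9 kN·m/m
FS = M_R / M_D = 34858.0 / 11449.9 = 3.044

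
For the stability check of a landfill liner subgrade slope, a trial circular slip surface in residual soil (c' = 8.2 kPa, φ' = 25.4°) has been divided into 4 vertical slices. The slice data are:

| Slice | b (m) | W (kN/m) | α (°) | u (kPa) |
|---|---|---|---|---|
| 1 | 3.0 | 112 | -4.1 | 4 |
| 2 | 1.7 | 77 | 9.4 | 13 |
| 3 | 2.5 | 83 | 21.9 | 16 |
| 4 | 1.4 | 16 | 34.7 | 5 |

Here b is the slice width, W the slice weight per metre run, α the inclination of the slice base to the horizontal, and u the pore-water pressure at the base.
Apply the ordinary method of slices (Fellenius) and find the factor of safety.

FS = 3.72

Ordinary method of slices: FS = Σ[c'·Δl_i + (W_i cosα_i − u_i·Δl_i)·tanφ'] / Σ W_i sinα_i, with Δl_i = b_i / cosα_i.
Slice 1: Δl = 3.0/cos(-4.1°) = 3.008 m; N'_1 = 112·cos(-4.1°) − 4·3.008 = 99.7; c'Δl = 24.66; W sinα = -8.0
Slice 2: Δl = 1.7/cos9.4° = 1.723 m; N'_2 = 77·cos9.4° − 13·1.723 = 53.6; c'Δl = 14.13; W sinα = 12.6
Slice 3: Δl = 2.5/cos21.9° = 2.694 m; N'_3 = 83·cos21.9° − 16·2.694 = 33.9; c'Δl = 22.09; W sinα = 31.0
Slice 4: Δl = 1.4/cos34.7° = 1.703 m; N'_4 = 16·cos34.7° − 5·1.703 = 4.6; c'Δl = 13.96; W sinα = 9.1
Σc'Δl = 74.9 kN/m; ΣN' = 191.8 kN/m; ΣW sinα = 44.6 kN/m
Resisting = 74.9 + 191.8·tan25.4° = 74.9 + 91.1 = 165.9 kN/m
FS = 165.9 / 44.6 = 3.717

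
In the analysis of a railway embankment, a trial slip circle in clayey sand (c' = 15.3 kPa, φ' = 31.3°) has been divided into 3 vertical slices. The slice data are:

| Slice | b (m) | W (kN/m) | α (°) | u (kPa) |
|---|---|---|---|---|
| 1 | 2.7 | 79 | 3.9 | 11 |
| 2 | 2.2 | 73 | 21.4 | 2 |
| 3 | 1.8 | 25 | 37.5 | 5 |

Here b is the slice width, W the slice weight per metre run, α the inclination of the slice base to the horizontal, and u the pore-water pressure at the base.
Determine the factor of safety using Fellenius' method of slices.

Ordinary method of slices: FS = Σ[c'·Δl_i + (W_i cosα_i − u_i·Δl_i)·tanφ'] / Σ W_i sinα_i, with Δl_i = b_i / cosα_i.
Slice 1: Δl = 2.7/cos3.9° = 2.706 m; N'_1 = 79·cos3.9° − 11·2.706 = 49.0; c'Δl = 41.41; W sinα = 5.4
Slice 2: Δl = 2.2/cos21.4° = 2.363 m; N'_2 = 73·cos21.4° − 2·2.363 = 63.2; c'Δl = 36.15; W sinα = 26.6
Slice 3: Δl = 1.8/cos37.5° = 2.269 m; N'_3 = 25·cos37.5° − 5·2.269 = 8.5; c'Δl = 34.71; W sinα = 15.2
Σc'Δl = 112.3 kN/m; ΣN' = 120.8 kN/m; ΣW sinα = 47.2 kN/m
Resisting = 112.3 + 120.8·tan31.3° = 112.3 + 73.4 = 185.7 kN/m
FS = 185.7 / 47.2 = 3.932

FS = 3.93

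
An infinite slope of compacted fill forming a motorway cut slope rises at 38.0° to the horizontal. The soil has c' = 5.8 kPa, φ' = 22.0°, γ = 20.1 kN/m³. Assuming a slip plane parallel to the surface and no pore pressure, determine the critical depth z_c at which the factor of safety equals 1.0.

Setting FS = 1.00 in FS = [c' + γz cos²β tanφ'] / [γz sinβ cosβ] and solving for z:
z = c' / [γ cosβ (FS·sinβ − cosβ·tanφ')]
  = 5.8 / [20.1·cos38.0°·(1.00·sin38.0° − cos38.0°·tan22.0°)]
  = 5.8 / [20.1·0.7880·(1.00·0.6157 − 0.7880·0.4040)]
  = 5.8 / 4.7087 = 1.232 m

z_c = 1.23 m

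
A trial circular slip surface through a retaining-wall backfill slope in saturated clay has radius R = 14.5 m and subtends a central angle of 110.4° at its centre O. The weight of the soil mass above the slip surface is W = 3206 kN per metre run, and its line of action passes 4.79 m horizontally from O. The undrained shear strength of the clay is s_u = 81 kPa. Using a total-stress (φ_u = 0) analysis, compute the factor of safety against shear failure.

FS = 2.14

Taking moments about the centre O, the resisting moment is provided by the undrained shear strength acting along the arc:
Arc length L_a = R·θ = 14.5·(110.4°·π/180) = 14.5·1.9268 = 27.94 m
M_R = s_u·L_a·R = 81·27.94·14.5 = 32814.6 kN·m/m
M_D = W·d = 3206·4.79 = 15356.7 kN·m/m
FS = M_R / M_D = 32814.6 / 15356.7 = 2.137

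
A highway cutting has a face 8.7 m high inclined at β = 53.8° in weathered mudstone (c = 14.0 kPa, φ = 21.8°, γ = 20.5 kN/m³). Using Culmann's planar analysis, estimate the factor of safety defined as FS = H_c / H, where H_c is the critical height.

FS = 1.55

H_c = (4c/γ) · sinβ cosφ / [1 − cos(β − φ)]
    = (4·14.0/20.5) · sin53.8°·cos21.8° / [1 − cos32.0°]
    = 2.732 · 0.7493 / 0.1520 = 13.47 m
FS = H_c / H = 13.47 / 8.7 = 1.548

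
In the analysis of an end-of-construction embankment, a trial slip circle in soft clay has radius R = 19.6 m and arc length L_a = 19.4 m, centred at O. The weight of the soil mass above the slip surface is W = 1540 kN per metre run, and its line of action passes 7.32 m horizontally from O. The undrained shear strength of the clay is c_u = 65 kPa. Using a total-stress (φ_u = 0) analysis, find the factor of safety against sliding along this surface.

Taking moments about the centre O, the resisting moment is provided by the undrained shear strength acting along the arc:
M_R = c_u·L_a·R = 65·19.40·19.6 = 24715.6 kN·m/m
M_D = W·d = 1540·7.32 = 11272.8 kN·m/m
FS = M_R / M_D = 24715.6 / 11272.8 = 2.192

FS = 2.19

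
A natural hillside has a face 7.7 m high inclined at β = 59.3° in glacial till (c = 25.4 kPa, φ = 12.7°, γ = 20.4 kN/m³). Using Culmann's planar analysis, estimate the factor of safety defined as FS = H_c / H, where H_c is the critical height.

H_c = (4c/γ) · sinβ cosφ / [1 − cos(β − φ)]
    = (4·25.4/20.4) · sin59.3°·cos12.7° / [1 − cos46.6°]
    = 4.980 · 0.8388 / 0.3129 = 13.35 m
FS = H_c / H = 13.35 / 7.7 = 1.734

FS = 1.73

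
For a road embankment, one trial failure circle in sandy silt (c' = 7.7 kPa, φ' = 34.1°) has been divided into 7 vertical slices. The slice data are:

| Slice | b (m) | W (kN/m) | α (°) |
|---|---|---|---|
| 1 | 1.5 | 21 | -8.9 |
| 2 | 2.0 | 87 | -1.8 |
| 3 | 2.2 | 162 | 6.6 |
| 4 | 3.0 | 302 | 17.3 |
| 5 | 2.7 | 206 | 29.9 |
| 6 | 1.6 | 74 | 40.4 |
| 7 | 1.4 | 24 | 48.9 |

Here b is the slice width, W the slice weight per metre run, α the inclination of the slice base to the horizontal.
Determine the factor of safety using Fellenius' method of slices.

FS = 2.48

Ordinary method of slices: FS = Σ[c'·Δl_i + (W_i cosα_i)·tanφ'] / Σ W_i sinα_i, with Δl_i = b_i / cosα_i.
Slice 1: Δl = 1.5/cos(-8.9°) = 1.518 m; N'_1 = 21·cos(-8.9°) = 20.7; c'Δl = 11.69; W sinα = -3.2
Slice 2: Δl = 2.0/cos(-1.8°) = 2.001 m; N'_2 = 87·cos(-1.8°) = 87.0; c'Δl = 15.41; W sinα = -2.7
Slice 3: Δl = 2.2/cos6.6° = 2.215 m; N'_3 = 162·cos6.6° = 160.9; c'Δl = 17.05; W sinα = 18.6
Slice 4: Δl = 3.0/cos17.3° = 3.142 m; N'_4 = 302·cos17.3° = 288.3; c'Δl = 24.19; W sinα = 89.8
Slice 5: Δl = 2.7/cos29.9° = 3.115 m; N'_5 = 206·cos29.9° = 178.6; c'Δl = 23.98; W sinα = 102.7
Slice 6: Δl = 1.6/cos40.4° = 2.101 m; N'_6 = 74·cos40.4° = 56.4; c'Δl = 16.18; W sinα = 48.0
Slice 7: Δl = 1.4/cos48.9° = 2.130 m; N'_7 = 24·cos48.9° = 15.8; c'Δl = 16.40; W sinα = 18.1
Σc'Δl = 124.9 kN/m; ΣN' = 807.7 kN/m; ΣW sinα = 271.2 kN/m
Resisting = 124.9 + 807.7·tan34.1° = 124.9 + 546.8 = 671.7 kN/m
FS = 671.7 / 271.2 = 2.477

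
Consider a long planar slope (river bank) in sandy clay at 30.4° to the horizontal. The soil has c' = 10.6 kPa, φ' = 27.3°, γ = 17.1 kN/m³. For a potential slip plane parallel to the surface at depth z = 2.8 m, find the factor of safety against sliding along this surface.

FS = 1.39

For an infinite slope with a slip plane parallel to the surface (no pore pressure): FS = [c' + γz cos²β tanφ'] / [γz sinβ cosβ].
γz = 17.1·2.8 = 47.88 kN/m²
Numerator = 10.6 + 47.88·cos²30.4°·tan27.3° = 10.6 + 47.88·0.7439·0.5161 = 28.985 kPa
Denominator = 47.88·sin30.4°·cos30.4° = 47.88·0.5060·0.8625 = 20.898 kPa
FS = 28.985 / 20.898 = 1.387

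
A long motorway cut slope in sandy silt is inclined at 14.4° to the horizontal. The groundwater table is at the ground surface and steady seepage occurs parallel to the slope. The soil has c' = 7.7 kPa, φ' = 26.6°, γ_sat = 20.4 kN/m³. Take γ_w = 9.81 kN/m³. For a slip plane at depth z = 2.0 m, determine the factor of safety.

FS = 1.80

With seepage parallel to the slope and the water table at the surface, the effective normal stress on the slip plane uses the buoyant unit weight γ' = γ_sat − γ_w while the driving shear stress uses γ_sat:
FS = [c' + γ' z cos²β tanφ'] / [γ_sat z sinβ cosβ]
γ' = 20.4 − 9.81 = 10.59 kN/m³
Numerator = 7.7 + 10.59·2.0·cos²14.4°·tan26.6° = 7.7 + 10.59·2.0·0.9382·0.5008 = 17.650 kPa
Denominator = 20.4·2.0·sin14.4°·cos14.4° = 20.4·2.0·0.2487·0.9686 = 9.828 kPa
FS = 17.650 / 9.828 = 1.796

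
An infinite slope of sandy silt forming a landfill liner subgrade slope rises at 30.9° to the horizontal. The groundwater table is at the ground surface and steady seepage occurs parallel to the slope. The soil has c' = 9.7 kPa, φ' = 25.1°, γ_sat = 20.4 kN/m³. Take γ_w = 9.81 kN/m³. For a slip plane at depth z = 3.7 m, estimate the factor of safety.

FS = 0.70

With seepage parallel to the slope and the water table at the surface, the effective normal stress on the slip plane uses the buoyant unit weight γ' = γ_sat − γ_w while the driving shear stress uses γ_sat:
FS = [c' + γ' z cos²β tanφ'] / [γ_sat z sinβ cosβ]
γ' = 20.4 − 9.81 = 10.59 kN/m³
Numerator = 9.7 + 10.59·3.7·cos²30.9°·tan25.1° = 9.7 + 10.59·3.7·0.7363·0.4684 = 23.214 kPa
Denominator = 20.4·3.7·sin30.9°·cos30.9° = 20.4·3.7·0.5135·0.8581 = 33.260 kPa
FS = 23.214 / 33.260 = 0.698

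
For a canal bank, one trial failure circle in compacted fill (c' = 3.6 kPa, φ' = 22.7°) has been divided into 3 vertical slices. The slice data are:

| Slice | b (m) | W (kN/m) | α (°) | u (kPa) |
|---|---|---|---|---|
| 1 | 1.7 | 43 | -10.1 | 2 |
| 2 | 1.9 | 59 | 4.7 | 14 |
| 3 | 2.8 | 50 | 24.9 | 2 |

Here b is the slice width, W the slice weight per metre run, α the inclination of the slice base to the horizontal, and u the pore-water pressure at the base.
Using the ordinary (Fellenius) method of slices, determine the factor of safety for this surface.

FS = 3.83

Ordinary method of slices: FS = Σ[c'·Δl_i + (W_i cosα_i − u_i·Δl_i)·tanφ'] / Σ W_i sinα_i, with Δl_i = b_i / cosα_i.
Slice 1: Δl = 1.7/cos(-10.1°) = 1.727 m; N'_1 = 43·cos(-10.1°) − 2·1.727 = 38.9; c'Δl = 6.22; W sinα = -7.5
Slice 2: Δl = 1.9/cos4.7° = 1.906 m; N'_2 = 59·cos4.7° − 14·1.906 = 32.1; c'Δl = 6.86; W sinα = 4.8
Slice 3: Δl = 2.8/cos24.9° = 3.087 m; N'_3 = 50·cos24.9° − 2·3.087 = 39.2; c'Δl = 11.11; W sinα = 21.1
Σc'Δl = 24.2 kN/m; ΣN' = 110.2 kN/m; ΣW sinα = 18.3 kN/m
Resisting = 24.2 + 110.2·tan22.7° = 24.2 + 46.1 = 70.3 kN/m
FS = 70.3 / 18.3 = 3.831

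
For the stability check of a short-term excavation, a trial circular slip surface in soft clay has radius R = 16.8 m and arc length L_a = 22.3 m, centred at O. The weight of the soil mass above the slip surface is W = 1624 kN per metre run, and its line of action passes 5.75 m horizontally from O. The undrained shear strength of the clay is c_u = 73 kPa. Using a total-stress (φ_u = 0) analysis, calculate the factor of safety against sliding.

FS = 2.93

Taking moments about the centre O, the resisting moment is provided by the undrained shear strength acting along the arc:
M_R = c_u·L_a·R = 73·22.30·16.8 = 27348.7 kN·m/m
M_D = W·d = 1624·5.75 = 9338.0 kN·m/m
FS = M_R / M_D = 27348.7 / 9338.0 = 2.929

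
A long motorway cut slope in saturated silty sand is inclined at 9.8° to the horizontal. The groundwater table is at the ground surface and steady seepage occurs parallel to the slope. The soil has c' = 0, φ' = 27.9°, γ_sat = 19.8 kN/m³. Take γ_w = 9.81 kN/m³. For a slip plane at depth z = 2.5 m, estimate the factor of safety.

FS = 1.55

With seepage parallel to the slope and the water table at the surface, the effective normal stress on the slip plane uses the buoyant unit weight γ' = γ_sat − γ_w while the driving shear stress uses γ_sat:
FS = [c' + γ' z cos²β tanφ'] / [γ_sat z sinβ cosβ]
(For c' = 0 this reduces to FS = (γ'/γ_sat)·tanφ'/tanβ.)
γ' = 19.8 − 9.81 = 9.99 kN/m³
Numerator = 0.0 + 9.99·2.5·cos²9.8°·tan27.9° = 0.0 + 9.99·2.5·0.9710·0.5295 = 12.840 kPa
Denominator = 19.8·2.5·sin9.8°·cos9.8° = 19.8·2.5·0.1702·0.9854 = 8.302 kPa
FS = 12.840 / 8.302 = 1.547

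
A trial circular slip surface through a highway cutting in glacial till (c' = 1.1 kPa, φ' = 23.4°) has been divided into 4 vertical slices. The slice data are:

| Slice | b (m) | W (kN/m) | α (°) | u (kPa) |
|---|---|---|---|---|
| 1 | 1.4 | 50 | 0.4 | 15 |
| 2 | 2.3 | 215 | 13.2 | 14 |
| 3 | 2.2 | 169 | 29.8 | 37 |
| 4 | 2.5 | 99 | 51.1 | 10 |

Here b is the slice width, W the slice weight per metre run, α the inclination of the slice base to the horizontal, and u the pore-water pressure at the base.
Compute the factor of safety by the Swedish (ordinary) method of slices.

FS = 0.63

Ordinary method of slices: FS = Σ[c'·Δl_i + (W_i cosα_i − u_i·Δl_i)·tanφ'] / Σ W_i sinα_i, with Δl_i = b_i / cosα_i.
Slice 1: Δl = 1.4/cos0.4° = 1.400 m; N'_1 = 50·cos0.4° − 15·1.400 = 29.0; c'Δl = 1.54; W sinα = 0.3
Slice 2: Δl = 2.3/cos13.2° = 2.362 m; N'_2 = 215·cos13.2° − 14·2.362 = 176.2; c'Δl = 2.60; W sinα = 49.1
Slice 3: Δl = 2.2/cos29.8° = 2.535 m; N'_3 = 169·cos29.8° − 37·2.535 = 52.8; c'Δl = 2.79; W sinα = 84.0
Slice 4: Δl = 2.5/cos51.1° = 3.981 m; N'_4 = 99·cos51.1° − 10·3.981 = 22.4; c'Δl = 4.38; W sinα = 77.0
Σc'Δl = 11.3 kN/m; ΣN' = 280.4 kN/m; ΣW sinα = 210.5 kN/m
Resisting = 11.3 + 280.4·tan23.4° = 11.3 + 121.4 = 132.7 kN/m
FS = 132.7 / 210.5 = 0.630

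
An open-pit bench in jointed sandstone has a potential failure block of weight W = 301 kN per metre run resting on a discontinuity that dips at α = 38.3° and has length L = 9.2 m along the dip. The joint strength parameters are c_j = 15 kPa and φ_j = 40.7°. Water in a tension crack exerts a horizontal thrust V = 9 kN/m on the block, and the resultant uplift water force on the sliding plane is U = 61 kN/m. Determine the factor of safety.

FS = 1.47

Resolving the block weight along and normal to the plane and applying the Mohr–Coulomb strength on the joint:
N' = W cosα − U − V sinα = 301·cos38.3° − 61 − 9·sin38.3° = 169.6 kN/m
Driving force T = W sinα + V cosα = 301·sin38.3° + 9·cos38.3° = 193.6 kN/m
Resisting force R = c_j·L + N'·tanφ_j = 15·9.2 + 169.6·tan40.7° = 138.0 + 145.9 = 283.9 kN/m
FS = R / T = 283.9 / 193.6 = 1.466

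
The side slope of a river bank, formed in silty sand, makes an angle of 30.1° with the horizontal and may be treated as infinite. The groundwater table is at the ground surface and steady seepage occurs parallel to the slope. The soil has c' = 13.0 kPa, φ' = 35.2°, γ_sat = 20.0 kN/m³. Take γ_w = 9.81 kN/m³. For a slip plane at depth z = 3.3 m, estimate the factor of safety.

FS = 1.07

With seepage parallel to the slope and the water table at the surface, the effective normal stress on the slip plane uses the buoyant unit weight γ' = γ_sat − γ_w while the driving shear stress uses γ_sat:
FS = [c' + γ' z cos²β tanφ'] / [γ_sat z sinβ cosβ]
γ' = 20.0 − 9.81 = 10.19 kN/m³
Numerator = 13.0 + 10.19·3.3·cos²30.1°·tan35.2° = 13.0 + 10.19·3.3·0.7485·0.7054 = 30.755 kPa
Denominator = 20.0·3.3·sin30.1°·cos30.1° = 20.0·3.3·0.5015·0.8652 = 28.636 kPa
FS = 30.755 / 28.636 = 1.074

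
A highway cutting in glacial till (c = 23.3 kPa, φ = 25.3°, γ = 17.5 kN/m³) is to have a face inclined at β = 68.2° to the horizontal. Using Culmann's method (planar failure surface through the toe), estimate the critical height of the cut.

Culmann's analysis gives the critical failure plane at α_cr = (β + φ)/2 = (68.2 + 25.3)/2 = 46.8°, and the critical height
H_c = (4c/γ) · sinβ cosφ / [1 − cos(β − φ)]
    = (4·23.3/17.5) · sin68.2°·cos25.3° / [1 − cos(42.9°)]
    = 5.326 · 0.9285·0.9041 / [1 − 0.7325]
    = 5.326 · 0.8394 / 0.2675
    = 16.72 m

H_c = 16.72 m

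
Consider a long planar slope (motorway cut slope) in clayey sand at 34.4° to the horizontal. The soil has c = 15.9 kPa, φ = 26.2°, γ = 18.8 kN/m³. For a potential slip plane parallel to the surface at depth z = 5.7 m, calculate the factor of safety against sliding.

For an infinite slope with a slip plane parallel to the surface (no pore pressure): FS = [c + γz cos²β tanφ] / [γz sinβ cosβ].
γz = 18.8·5.7 = 107.16 kN/m²
Numerator = 15.9 + 107.16·cos²34.4°·tan26.2° = 15.9 + 107.16·0.6808·0.4921 = 51.799 kPa
Denominator = 107.16·sin34.4°·cos34.4° = 107.16·0.5650·0.8251 = 49.954 kPa
FS = 51.799 / 49.954 = 1.037

FS = 1.04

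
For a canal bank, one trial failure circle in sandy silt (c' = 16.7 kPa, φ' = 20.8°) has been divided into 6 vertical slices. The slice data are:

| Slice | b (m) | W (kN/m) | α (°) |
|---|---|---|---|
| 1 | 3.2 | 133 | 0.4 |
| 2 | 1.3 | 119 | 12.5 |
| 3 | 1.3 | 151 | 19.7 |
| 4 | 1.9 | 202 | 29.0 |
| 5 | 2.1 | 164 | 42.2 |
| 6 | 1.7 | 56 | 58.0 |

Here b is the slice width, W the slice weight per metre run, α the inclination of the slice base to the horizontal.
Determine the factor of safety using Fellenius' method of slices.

FS = 1.53

Ordinary method of slices: FS = Σ[c'·Δl_i + (W_i cosα_i)·tanφ'] / Σ W_i sinα_i, with Δl_i = b_i / cosα_i.
Slice 1: Δl = 3.2/cos0.4° = 3.200 m; N'_1 = 133·cos0.4° = 133.0; c'Δl = 53.44; W sinα = 0.9
Slice 2: Δl = 1.3/cos12.5° = 1.332 m; N'_2 = 119·cos12.5° = 116.2; c'Δl = 22.24; W sinα = 25.8
Slice 3: Δl = 1.3/cos19.7° = 1.381 m; N'_3 = 151·cos19.7° = 142.2; c'Δl = 23.06; W sinα = 50.9
Slice 4: Δl = 1.9/cos29.0° = 2.172 m; N'_4 = 202·cos29.0° = 176.7; c'Δl = 36.28; W sinα = 97.9
Slice 5: Δl = 2.1/cos42.2° = 2.835 m; N'_5 = 164·cos42.2° = 121.5; c'Δl = 47.34; W sinα = 110.2
Slice 6: Δl = 1.7/cos58.0° = 3.208 m; N'_6 = 56·cos58.0° = 29.7; c'Δl = 53.57; W sinα = 47.5
Σc'Δl = 235.9 kN/m; ΣN' = 719.2 kN/m; ΣW sinα = 333.2 kN/m
Resisting = 235.9 + 719.2·tan20.8° = 235.9 + 273.2 = 509.1 kN/m
FS = 509.1 / 333.2 = 1.528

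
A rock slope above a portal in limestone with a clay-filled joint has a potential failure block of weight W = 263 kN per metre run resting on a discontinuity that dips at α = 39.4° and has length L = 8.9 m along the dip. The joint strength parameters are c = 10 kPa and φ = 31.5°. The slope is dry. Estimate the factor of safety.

FS = 1.28

Resolving the block weight along and normal to the plane and applying the Mohr–Coulomb strength on the joint:
N' = W cosα = 263·cos39.4° = 203.2 kN/m
Driving force T = W sinα = 263·sin39.4° = 166.9 kN/m
Resisting force R = c·L + N'·tanφ = 10·8.9 + 203.2·tan31.5° = 89.0 + 124.5 = 213.5 kN/m
FS = R / T = 213.5 / 166.9 = 1.279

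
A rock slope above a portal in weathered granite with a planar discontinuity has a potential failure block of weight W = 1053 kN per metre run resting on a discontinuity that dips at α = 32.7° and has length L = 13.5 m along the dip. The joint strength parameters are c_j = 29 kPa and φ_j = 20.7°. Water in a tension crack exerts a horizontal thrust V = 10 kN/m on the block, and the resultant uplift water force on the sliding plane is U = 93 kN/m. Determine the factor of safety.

Resolving the block weight along and normal to the plane and applying the Mohr–Coulomb strength on the joint:
N' = W cosα − U − V sinα = 1053·cos32.7° − 93 − 10·sin32.7° = 787.7 kN/m
Driving force T = W sinα + V cosα = 1053·sin32.7° + 10·cos32.7° = 577.3 kN/m
Resisting force R = c_j·L + N'·tanφ_j = 29·13.5 + 787.7·tan20.7° = 391.5 + 297.7 = 689.2 kN/m
FS = R / T = 689.2 / 577.3 = 1.194

FS = 1.19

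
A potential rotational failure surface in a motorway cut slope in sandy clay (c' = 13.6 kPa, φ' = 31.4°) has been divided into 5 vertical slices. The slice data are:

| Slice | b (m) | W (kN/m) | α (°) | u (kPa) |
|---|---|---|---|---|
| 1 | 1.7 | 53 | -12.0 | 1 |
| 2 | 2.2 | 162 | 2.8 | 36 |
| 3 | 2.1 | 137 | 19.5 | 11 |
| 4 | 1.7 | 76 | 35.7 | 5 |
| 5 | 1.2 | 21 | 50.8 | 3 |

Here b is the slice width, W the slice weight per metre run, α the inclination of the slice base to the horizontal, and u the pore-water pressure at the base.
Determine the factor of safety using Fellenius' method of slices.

Ordinary method of slices: FS = Σ[c'·Δl_i + (W_i cosα_i − u_i·Δl_i)·tanφ'] / Σ W_i sinα_i, with Δl_i = b_i / cosα_i.
Slice 1: Δl = 1.7/cos(-12.0°) = 1.738 m; N'_1 = 53·cos(-12.0°) − 1·1.738 = 50.1; c'Δl = 23.64; W sinα = -11.0
Slice 2: Δl = 2.2/cos2.8° = 2.203 m; N'_2 = 162·cos2.8° − 36·2.203 = 82.5; c'Δl = 29.96; W sinα = 7.9
Slice 3: Δl = 2.1/cos19.5° = 2.228 m; N'_3 = 137·cos19.5° − 11·2.228 = 104.6; c'Δl = 30.30; W sinα = 45.7
Slice 4: Δl = 1.7/cos35.7° = 2.093 m; N'_4 = 76·cos35.7° − 5·2.093 = 51.3; c'Δl = 28.47; W sinα = 44.3
Slice 5: Δl = 1.2/cos50.8° = 1.899 m; N'_5 = 21·cos50.8° − 3·1.899 = 7.6; c'Δl = 25.82; W sinα = 16.3
Σc'Δl = 138.2 kN/m; ΣN' = 296.1 kN/m; ΣW sinα = 103.2 kN/m
Resisting = 138.2 + 296.1·tan31.4° = 138.2 + 180.7 = 318.9 kN/m
FS = 318.9 / 103.2 = 3.089

FS = 3.09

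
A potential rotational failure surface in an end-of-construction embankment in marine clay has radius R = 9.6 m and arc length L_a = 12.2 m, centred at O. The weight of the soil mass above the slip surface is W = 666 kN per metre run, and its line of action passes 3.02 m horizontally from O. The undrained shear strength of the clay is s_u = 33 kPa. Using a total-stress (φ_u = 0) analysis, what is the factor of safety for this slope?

FS = 1.92

Taking moments about the centre O, the resisting moment is provided by the undrained shear strength acting along the arc:
M_R = s_u·L_a·R = 33·12.20·9.6 = 3865.0 kN·m/m
M_D = W·d = 666·3.02 = 2011.3 kN·m/m
FS = M_R / M_D = 3865.0 / 2011.3 = 1.922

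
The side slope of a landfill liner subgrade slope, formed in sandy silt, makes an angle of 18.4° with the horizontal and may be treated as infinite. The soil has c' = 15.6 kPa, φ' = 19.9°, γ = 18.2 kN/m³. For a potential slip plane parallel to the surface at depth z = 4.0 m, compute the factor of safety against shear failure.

For an infinite slope with a slip plane parallel to the surface (no pore pressure): FS = [c' + γz cos²β tanφ'] / [γz sinβ cosβ].
γz = 18.2·4.0 = 72.80 kN/m²
Numerator = 15.6 + 72.80·cos²18.4°·tan19.9° = 15.6 + 72.80·0.9004·0.3620 = 39.328 kPa
Denominator = 72.80·sin18.4°·cos18.4° = 72.80·0.3156·0.9489 = 21.804 kPa
FS = 39.328 / 21.804 = 1.804

FS = 1.80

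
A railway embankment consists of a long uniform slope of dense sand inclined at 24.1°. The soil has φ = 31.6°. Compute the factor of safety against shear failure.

For a dry cohesionless infinite slope the factor of safety is FS = tanφ / tanβ.
FS = tan31.6° / tan24.1° = 0.6152 / 0.4473 = 1.375

FS = 1.38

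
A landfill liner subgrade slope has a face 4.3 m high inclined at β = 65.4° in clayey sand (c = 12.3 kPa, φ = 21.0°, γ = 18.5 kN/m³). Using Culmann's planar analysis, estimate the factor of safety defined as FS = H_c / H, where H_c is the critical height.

FS = 1.84

H_c = (4c/γ) · sinβ cosφ / [1 − cos(β − φ)]
    = (4·12.3/18.5) · sin65.4°·cos21.0° / [1 − cos44.4°]
    = 2.659 · 0.8488 / 0.2855 = 7.91 m
FS = H_c / H = 7.91 / 4.3 = 1.839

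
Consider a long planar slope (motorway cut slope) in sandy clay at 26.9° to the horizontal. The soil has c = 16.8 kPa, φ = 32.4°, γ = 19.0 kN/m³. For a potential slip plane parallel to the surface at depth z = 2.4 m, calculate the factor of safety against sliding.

FS = 2.16

For an infinite slope with a slip plane parallel to the surface (no pore pressure): FS = [c + γz cos²β tanφ] / [γz sinβ cosβ].
γz = 19.0·2.4 = 45.60 kN/m²
Numerator = 16.8 + 45.60·cos²26.9°·tan32.4° = 16.8 + 45.60·0.7953·0.6346 = 39.815 kPa
Denominator = 45.60·sin26.9°·cos26.9° = 45.60·0.4524·0.8918 = 18.399 kPa
FS = 39.815 / 18.399 = 2.164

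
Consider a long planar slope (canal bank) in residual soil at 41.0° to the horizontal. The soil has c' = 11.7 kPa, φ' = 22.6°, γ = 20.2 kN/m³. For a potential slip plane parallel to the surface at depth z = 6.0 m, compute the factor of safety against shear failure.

FS = 0.67

For an infinite slope with a slip plane parallel to the surface (no pore pressure): FS = [c' + γz cos²β tanφ'] / [γz sinβ cosβ].
γz = 20.2·6.0 = 121.20 kN/m²
Numerator = 11.7 + 121.20·cos²41.0°·tan22.6° = 11.7 + 121.20·0.5696·0.4163 = 40.436 kPa
Denominator = 121.20·sin41.0°·cos41.0° = 121.20·0.6561·0.7547 = 60.010 kPa
FS = 40.436 / 60.010 = 0.674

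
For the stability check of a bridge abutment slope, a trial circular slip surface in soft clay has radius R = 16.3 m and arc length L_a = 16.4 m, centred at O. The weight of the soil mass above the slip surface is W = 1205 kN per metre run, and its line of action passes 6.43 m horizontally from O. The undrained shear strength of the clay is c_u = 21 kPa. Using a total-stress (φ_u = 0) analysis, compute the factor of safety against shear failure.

FS = 0.72

Taking moments about the centre O, the resisting moment is provided by the undrained shear strength acting along the arc:
M_R = c_u·L_a·R = 21·16.40·16.3 = 5613.7 kN·m/m
M_D = W·d = 1205·6.43 = 7748.1 kN·m/m
FS = M_R / M_D = 5613.7 / 7748.1 = 0.725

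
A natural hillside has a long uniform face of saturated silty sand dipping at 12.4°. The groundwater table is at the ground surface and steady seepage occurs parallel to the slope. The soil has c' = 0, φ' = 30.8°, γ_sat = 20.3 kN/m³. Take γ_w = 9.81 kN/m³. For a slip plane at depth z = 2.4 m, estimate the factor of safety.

With seepage parallel to the slope and the water table at the surface, the effective normal stress on the slip plane uses the buoyant unit weight γ' = γ_sat − γ_w while the driving shear stress uses γ_sat:
FS = [c' + γ' z cos²β tanφ'] / [γ_sat z sinβ cosβ]
(For c' = 0 this reduces to FS = (γ'/γ_sat)·tanφ'/tanβ.)
γ' = 20.3 − 9.81 = 10.49 kN/m³
Numerator = 0.0 + 10.49·2.4·cos²12.4°·tan30.8° = 0.0 + 10.49·2.4·0.9539·0.5961 = 14.316 kPa
Denominator = 20.3·2.4·sin12.4°·cos12.4° = 20.3·2.4·0.2147·0.9767 = 10.218 kPa
FS = 14.316 / 10.218 = 1.401

FS = 1.40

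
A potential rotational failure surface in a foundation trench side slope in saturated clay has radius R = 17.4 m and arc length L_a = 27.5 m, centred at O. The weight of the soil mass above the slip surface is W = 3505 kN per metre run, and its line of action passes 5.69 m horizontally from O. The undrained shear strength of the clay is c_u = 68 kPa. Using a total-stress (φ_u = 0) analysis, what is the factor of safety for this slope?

Taking moments about the centre O, the resisting moment is provided by the undrained shear strength acting along the arc:
M_R = c_u·L_a·R = 68·27.50·17.4 = 32538.0 kN·m/m
M_D = W·d = 3505·5.69 = 19943.5 kN·m/m
FS = M_R / M_D = 32538.0 / 19943.5 = 1.632

FS = 1.63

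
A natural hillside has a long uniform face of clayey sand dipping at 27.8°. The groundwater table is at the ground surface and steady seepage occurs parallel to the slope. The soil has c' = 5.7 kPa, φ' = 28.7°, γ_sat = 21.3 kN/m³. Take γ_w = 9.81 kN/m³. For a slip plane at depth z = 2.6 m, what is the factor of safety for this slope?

FS = 0.81

With seepage parallel to the slope and the water table at the surface, the effective normal stress on the slip plane uses the buoyant unit weight γ' = γ_sat − γ_w while the driving shear stress uses γ_sat:
FS = [c' + γ' z cos²β tanφ'] / [γ_sat z sinβ cosβ]
γ' = 21.3 − 9.81 = 11.49 kN/m³
Numerator = 5.7 + 11.49·2.6·cos²27.8°·tan28.7° = 5.7 + 11.49·2.6·0.7825·0.5475 = 18.498 kPa
Denominator = 21.3·2.6·sin27.8°·cos27.8° = 21.3·2.6·0.4664·0.8846 = 22.847 kPa
FS = 18.498 / 22.847 = 0.810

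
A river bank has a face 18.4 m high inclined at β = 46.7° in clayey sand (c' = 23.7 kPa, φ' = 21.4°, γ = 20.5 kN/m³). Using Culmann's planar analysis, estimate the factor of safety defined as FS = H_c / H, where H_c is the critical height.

H_c = (4c'/γ) · sinβ cosφ' / [1 − cos(β − φ')]
    = (4·23.7/20.5) · sin46.7°·cos21.4° / [1 − cos25.3°]
    = 4.624 · 0.6776 / 0.0959 = 32.67 m
FS = H_c / H = 32.67 / 18.4 = 1.775

FS = 1.78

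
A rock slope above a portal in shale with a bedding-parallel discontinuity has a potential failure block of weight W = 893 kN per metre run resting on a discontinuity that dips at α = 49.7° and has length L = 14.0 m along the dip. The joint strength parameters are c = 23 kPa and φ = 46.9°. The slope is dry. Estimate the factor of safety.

FS = 1.38

Resolving the block weight along and normal to the plane and applying the Mohr–Coulomb strength on the joint:
N' = W cosα = 893·cos49.7° = 577.6 kN/m
Driving force T = W sinα = 893·sin49.7° = 681.1 kN/m
Resisting force R = c·L + N'·tanφ = 23·14.0 + 577.6·tan46.9° = 322.0 + 617.2 = 939.2 kN/m
FS = R / T = 939.2 / 681.1 = 1.379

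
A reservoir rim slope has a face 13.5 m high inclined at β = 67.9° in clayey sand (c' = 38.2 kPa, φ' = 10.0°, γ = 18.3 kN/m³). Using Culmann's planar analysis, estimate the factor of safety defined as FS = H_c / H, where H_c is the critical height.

FS = 1.20

H_c = (4c'/γ) · sinβ cosφ' / [1 − cos(β − φ')]
    = (4·38.2/18.3) · sin67.9°·cos10.0° / [1 − cos57.9°]
    = 8.350 · 0.9125 / 0.4686 = 16.26 m
FS = H_c / H = 16.26 / 13.5 = 1.204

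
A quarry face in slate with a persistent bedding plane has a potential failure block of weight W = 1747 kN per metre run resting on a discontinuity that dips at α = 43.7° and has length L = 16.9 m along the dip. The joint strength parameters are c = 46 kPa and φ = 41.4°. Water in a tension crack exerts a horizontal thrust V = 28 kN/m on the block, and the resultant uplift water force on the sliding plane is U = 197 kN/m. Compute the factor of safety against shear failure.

FS = 1.39

Resolving the block weight along and normal to the plane and applying the Mohr–Coulomb strength on the joint:
N' = W cosα − U − V sinα = 1747·cos43.7° − 197 − 28·sin43.7° = 1046.7 kN/m
Driving force T = W sinα + V cosα = 1747·sin43.7° + 28·cos43.7° = 1227.2 kN/m
Resisting force R = c·L + N'·tanφ = 46·16.9 + 1046.7·tan41.4° = 777.4 + 922.8 = 1700.2 kN/m
FS = R / T = 1700.2 / 1227.2 = 1.385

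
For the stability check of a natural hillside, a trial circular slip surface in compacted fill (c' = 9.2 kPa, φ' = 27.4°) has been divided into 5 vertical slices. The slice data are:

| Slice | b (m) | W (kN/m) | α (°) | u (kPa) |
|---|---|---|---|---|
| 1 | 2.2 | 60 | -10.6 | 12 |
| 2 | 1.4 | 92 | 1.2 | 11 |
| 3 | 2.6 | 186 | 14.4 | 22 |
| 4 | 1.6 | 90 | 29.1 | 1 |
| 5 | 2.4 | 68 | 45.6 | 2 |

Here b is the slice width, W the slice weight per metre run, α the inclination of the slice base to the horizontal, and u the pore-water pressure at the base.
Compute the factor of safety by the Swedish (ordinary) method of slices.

FS = 2.21

Ordinary method of slices: FS = Σ[c'·Δl_i + (W_i cosα_i − u_i·Δl_i)·tanφ'] / Σ W_i sinα_i, with Δl_i = b_i / cosα_i.
Slice 1: Δl = 2.2/cos(-10.6°) = 2.238 m; N'_1 = 60·cos(-10.6°) − 12·2.238 = 32.1; c'Δl = 20.59; W sinα = -11.0
Slice 2: Δl = 1.4/cos1.2° = 1.400 m; N'_2 = 92·cos1.2° − 11·1.400 = 76.6; c'Δl = 12.88; W sinα = 1.9
Slice 3: Δl = 2.6/cos14.4° = 2.684 m; N'_3 = 186·cos14.4° − 22·2.684 = 121.1; c'Δl = 24.70; W sinα = 46.3
Slice 4: Δl = 1.6/cos29.1° = 1.831 m; N'_4 = 90·cos29.1° − 1·1.831 = 76.8; c'Δl = 16.85; W sinα = 43.8
Slice 5: Δl = 2.4/cos45.6° = 3.430 m; N'_5 = 68·cos45.6° − 2·3.430 = 40.7; c'Δl = 31.56; W sinα = 48.6
Σc'Δl = 106.6 kN/m; ΣN' = 347.3 kN/m; ΣW sinα = 129.5 kN/m
Resisting = 106.6 + 347.3·tan27.4° = 106.6 + 180.0 = 286.6 kN/m
FS = 286.6 / 129.5 = 2.213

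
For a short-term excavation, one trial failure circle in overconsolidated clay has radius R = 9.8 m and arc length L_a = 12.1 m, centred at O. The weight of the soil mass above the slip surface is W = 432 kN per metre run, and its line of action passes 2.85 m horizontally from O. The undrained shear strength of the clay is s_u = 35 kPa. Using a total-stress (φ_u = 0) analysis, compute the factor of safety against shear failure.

FS = 3.37

Taking moments about the centre O, the resisting moment is provided by the undrained shear strength acting along the arc:
M_R = s_u·L_a·R = 35·12.10·9.8 = 4150.3 kN·m/m
M_D = W·d = 432·2.85 = 1231.2 kN·m/m
FS = M_R / M_D = 4150.3 / 1231.2 = 3.371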